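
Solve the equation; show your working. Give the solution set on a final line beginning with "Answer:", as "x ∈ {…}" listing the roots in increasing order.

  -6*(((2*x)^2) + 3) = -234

Step 1. [-6*(((2*x)^2) + 3) = -234] divide by the outer -6 ⇒ div: ((2*x)^2) + 3 = 39.
Step 2. [((2*x)^2) + 3 = 39] subtract 3: x sits inside (… + 3), so sub: (2*x)^2 = 36.
Step 3. [(2*x)^2 = 36] LHS squared, RHS 36 ≥ 0: apply √ (±) ⇒ sqrt: 2*x = 6 or -6.
Step 4. [2*x = 6 or -6] leading coefficient 2: divide by 2. So div: x = 3 or -3.

Answer: x ∈ {-3, 3}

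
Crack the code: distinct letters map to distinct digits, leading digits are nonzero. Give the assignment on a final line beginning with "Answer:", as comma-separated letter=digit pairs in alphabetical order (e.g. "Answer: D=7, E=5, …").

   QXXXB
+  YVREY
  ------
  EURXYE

Step 1. [col 1: B + Y ≡ E (mod 10)] Y=5 is one option consistent with column 1 (B + Y ≡ E (mod 10), carry-in 0) — take it, so Y=5.
Step 2. [col 1: B + Y ≡ E (mod 10)] several values work for E in column 1 (B + Y ≡ E (mod 10), carry-in 0); try E=1. So E=1.
Step 3. [col 1: B + Y ≡ E (mod 10)] column 1: given Y=5, E=1, carry-in 0, and digits 1,5 already taken and all letters distinct, B+Y≡E (mod 10) forces B=6 ⇒ B=6.
Step 4. [col 2: X + E ≡ Y (mod 10)] in column 2 we have X+E≡Y with carry-in 1; given E=1, Y=5 and digits 1,5,6 already taken and all letters distinct, that pins X to 3, so X=3.
Step 5. [col 3: X + R ≡ X (mod 10)] from column 3 (X=3, carry-in 0, digits 1,3,5,6 already taken and all letters distinct): R must equal 0 ⇒ R=0.
Step 6. [col 4: X + V ≡ R (mod 10)] column 4: given X=3, R=0, carry-in 0, and digits 0,1,3,5,6 already taken and all letters distinct, X+V≡R (mod 10) forces V=7. So V=7.
Step 7. [col 5: Q + Y ≡ U (mod 10)] column 5 (Q + Y ≡ U (mod 10), carry-in 1) doesn't pin U yet; pick U=4 and continue, so U=4.
Step 8. [col 5: Q + Y ≡ U (mod 10)] column 5: given Y=5, U=4, carry-in 1, and digits 0,1,3,4,5,6,7 already taken and all letters distinct, Q+Y≡U (mod 10) forces Q=8, so Q=8.

Answer: B=6, E=1, Q=8, R=0, U=4, V=7, X=3, Y=5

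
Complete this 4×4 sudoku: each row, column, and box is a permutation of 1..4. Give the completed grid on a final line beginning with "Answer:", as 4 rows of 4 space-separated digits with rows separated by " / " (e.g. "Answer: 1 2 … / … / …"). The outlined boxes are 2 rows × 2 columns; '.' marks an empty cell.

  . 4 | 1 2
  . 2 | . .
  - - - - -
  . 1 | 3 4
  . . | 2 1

Step 1. [r1c1∈{3}] only 3 remains possible at r1c1. So r1c1=3.
Step 2. [r4c2∈{3}] nothing but 3 survives at r4c2 ⇒ r4c2=3.
Step 3. [r3c1∈{2}] r3c1 is down to just 2 ⇒ r3c1=2.
Step 4. [r2c3∈{4}] r2c3 has the single candidate 4, so r2c3=4.
Step 5. [r2c1∈{1}] r2c1 has the single candidate 1, so r2c1=1.
Step 6. [r2c4∈{3}] r2c4 is down to just 3 ⇒ r2c4=3.
Step 7. [r4c1∈{4}] nothing but 4 survives at r4c1. So r4c1=4.

Answer: 3 4 1 2 / 1 2 4 3 / 2 1 3 4 / 4 3 2 1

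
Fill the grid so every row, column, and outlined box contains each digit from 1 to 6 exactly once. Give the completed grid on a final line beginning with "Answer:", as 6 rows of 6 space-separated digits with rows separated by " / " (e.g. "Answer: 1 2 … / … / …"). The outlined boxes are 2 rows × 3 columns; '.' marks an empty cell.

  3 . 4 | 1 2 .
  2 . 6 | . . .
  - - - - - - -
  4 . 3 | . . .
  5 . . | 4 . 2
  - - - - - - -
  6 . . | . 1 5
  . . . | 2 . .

Step 1. [r3c4∈{5,6}] r3c4 is the only open cell in col 4 admitting 6. So r3c4=6.
Step 2. [r2c2∈{1,5}] across row 2, 1 lands solely at r2c2, so r2c2=1.
Step 3. [r5c4∈{3}] nothing but 3 survives at r5c4 ⇒ r5c4=3.
Step 4. [r5c2∈{2,4}] row 5 places 4 nowhere but r5c2. So r5c2=4.
Step 5. [r6c3∈{1,5}] in col 3, 5 fits only at r6c3, so r6c3=5.
Step 6. [r2c6∈{3,4}] col 6 places 3 nowhere but r2c6, so r2c6=3.
Step 7. [r6c6∈{4,6}] across col 6, 4 lands solely at r6c6, so r6c6=4.
Step 8. [r2c4∈{5}] only 5 remains possible at r2c4 ⇒ r2c4=5.
Step 9. [r4c5∈{3}] nothing but 3 survives at r4c5, so r4c5=3.
Step 10. [r1c2∈{5}] r1c2 is down to just 5 ⇒ r1c2=5.
Step 11. [r6c1∈{1}] nothing but 1 survives at r6c1. So r6c1=1.
Step 12. [r1c6∈{6}] r1c6's peers cover all but 6 ⇒ r1c6=6.
Step 13. [r5c3∈{2}] r5c3's peers cover all but 2 ⇒ r5c3=2.
Step 14. [r4c3∈{1}] r4c3's peers cover all but 1. So r4c3=1.
Step 15. [r6c5∈{6}] r6c5 has the single candidate 6. So r6c5=6.
Step 16. [r6c2∈{3}] only 3 remains possible at r6c2, so r6c2=3.
Step 17. [r3c5∈{5}] r3c5 is down to just 5, so r3c5=5.
Step 18. [r2c5∈{4}] only 4 remains possible at r2c5 ⇒ r2c5=4.
Step 19. [r3c6∈{1}] r3c6's peers cover all but 1, so r3c6=1.
Step 20. [r4c2∈{6}] r4c2 is down to just 6 ⇒ r4c2=6.
Step 21. [r3c2∈{2}] nothing but 2 survives at r3c2. So r3c2=2.

Answer: 3 5 4 1 2 6 / 2 1 6 5 4 3 / 4 2 3 6 5 1 / 5 6 1 4 3 2 / 6 4 2 3 1 5 / 1 3 5 2 6 4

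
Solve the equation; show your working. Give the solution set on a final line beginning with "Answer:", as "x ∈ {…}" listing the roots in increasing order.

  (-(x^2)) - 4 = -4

Step 1. [(-(x^2)) - 4 = -4] peel the -4: add 4 from each side. So sub: -(x^2) = 0.
Step 2. [-(x^2) = 0] flip signs both sides. So neg: x^2 = 0.
Step 3. [x^2 = 0] LHS squared, RHS 0 ≥ 0: apply √ (±) ⇒ sqrt: x = 0.

Answer: x ∈ {0}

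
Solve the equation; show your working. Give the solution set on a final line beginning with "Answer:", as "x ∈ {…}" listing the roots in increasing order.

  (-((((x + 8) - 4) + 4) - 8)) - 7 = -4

Step 1. [(-((((x + 8) - 4) + 4) - 8)) - 7 = -4] -7 is outermost — add 7 both sides, so sub: -((((x + 8) - 4) + 4) - 8) = 3.
Step 2. [-((((x + 8) - 4) + 4) - 8) = 3] LHS negated; negate both sides, so neg: (((x + 8) - 4) + 4) - 8 = -3.
Step 3. [(((x + 8) - 4) + 4) - 8 = -3] add 8: x sits inside (… - 8), so sub: ((x + 8) - 4) + 4 = 5.
Step 4. [((x + 8) - 4) + 4 = 5] subtract 4: x sits inside (… + 4), so sub: (x + 8) - 4 = 1.
Step 5. [(x + 8) - 4 = 1] -4 is outermost — add 4 both sides, so sub: x + 8 = 5.
Step 6. [x + 8 = 5] 8 comes off first (subtract 8). So sub: x = -3.

Answer: x ∈ {-3}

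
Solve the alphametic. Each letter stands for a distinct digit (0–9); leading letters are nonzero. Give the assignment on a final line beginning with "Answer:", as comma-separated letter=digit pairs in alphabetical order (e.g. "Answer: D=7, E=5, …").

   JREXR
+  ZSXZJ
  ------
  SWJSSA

Step 1. [S] S is the leading digit of a 6-digit sum of two 5-digit numbers; the final carry is exactly 1. So S=1.
Step 2. [col 1: R + J ≡ A (mod 10)] R=3 is one option consistent with column 1 (R + J ≡ A (mod 10), carry-in 0) — take it, so R=3.
Step 3. [col 1: R + J ≡ A (mod 10)] A=8 is one option consistent with column 1 (R + J ≡ A (mod 10), carry-in 0) — take it, so A=8.
Step 4. [col 1: R + J ≡ A (mod 10)] column 1: given R=3, A=8, carry-in 0, and digits 1,3,8 already taken and all letters distinct, R+J≡A (mod 10) forces J=5. So J=5.
Step 5. [col 2: X + Z ≡ S (mod 10)] several values work for Z in column 2 (X + Z ≡ S (mod 10), carry-in 0); try Z=7, so Z=7.
Step 6. [col 2: X + Z ≡ S (mod 10)] from column 2 (Z=7, S=1, carry-in 0, digits 1,3,5,7,8 already taken and all letters distinct): X must equal 4. So X=4.
Step 7. [col 3: E + X ≡ S (mod 10)] column 3: given X=4, S=1, carry-in 1, and digits 1,3,4,5,7,8 already taken and all letters distinct, E+X≡S (mod 10) forces E=6. So E=6.
Step 8. [col 5: J + Z ≡ W (mod 10)] column 5 reads J+Z+carry(0)=W with J=5, Z=7; with digits 1,3,4,5,6,7,8 already taken and all letters distinct, the only value for W is 2. So W=2.

Answer: A=8, E=6, J=5, R=3, S=1, W=2, X=4, Z=7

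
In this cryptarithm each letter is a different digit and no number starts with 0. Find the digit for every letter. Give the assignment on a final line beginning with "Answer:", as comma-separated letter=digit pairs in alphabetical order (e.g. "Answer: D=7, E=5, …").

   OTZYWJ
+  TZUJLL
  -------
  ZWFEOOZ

Step 1. [col 1: J + L ≡ Z (mod 10)] several values work for Z in column 1 (J + L ≡ Z (mod 10), carry-in 0); try Z=1 ⇒ Z=1.
Step 2. [col 1: J + L ≡ Z (mod 10)] no forcing yet in column 1 (carry-in 0); J=5 is free and consistent — try it ⇒ J=5.
Step 3. [col 1: J + L ≡ Z (mod 10)] column 1: given J=5, Z=1, carry-in 0, and digits 1,5 already taken and all letters distinct, J+L≡Z (mod 10) forces L=6, so L=6.
Step 4. [col 2: W + L ≡ O (mod 10)] column 2 (W + L ≡ O (mod 10), carry-in 1) doesn't pin O yet; pick O=7 and continue ⇒ O=7.
Step 5. [col 2: W + L ≡ O (mod 10)] column 2 reads W+L+carry(1)=O with L=6, O=7; with digits 1,5,6,7 already taken and all letters distinct, the only value for W is 0, so W=0.
Step 6. [col 3: Y + J ≡ O (mod 10)] column 3 reads Y+J+carry(0)=O with J=5, O=7; with digits 0,1,5,6,7 already taken and all letters distinct, the only value for Y is 2 ⇒ Y=2.
Step 7. [col 4: Z + U ≡ E (mod 10)] no forcing yet in column 4 (carry-in 0); E=9 is free and consistent — try it. So E=9.
Step 8. [col 4: Z + U ≡ E (mod 10)] in column 4 we have Z+U≡E with carry-in 0; given Z=1, E=9 and digits 0,1,2,5,6,7,9 already taken and all letters distinct, that pins U to 8. So U=8.
Step 9. [col 5: T + Z ≡ F (mod 10)] in column 5 we have T+Z≡F with carry-in 0; given Z=1 and digits 0,1,2,5,6,7,8,9 already taken and all letters distinct, that pins F to 4 ⇒ F=4.
Step 10. [col 5: T + Z ≡ F (mod 10)] column 5: given Z=1, F=4, carry-in 0, and digits 0,1,2,4,5,6,7,8,9 already taken and all letters distinct, T+Z≡F (mod 10) forces T=3, so T=3.

Answer: E=9, F=4, J=5, L=6, O=7, T=3, U=8, W=0, Y=2, Z=1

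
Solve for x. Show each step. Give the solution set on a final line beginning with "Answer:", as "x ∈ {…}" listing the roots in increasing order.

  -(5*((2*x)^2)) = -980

Step 1. [-(5*((2*x)^2)) = -980] LHS negated; negate both sides, so neg: 5*((2*x)^2) = 980.
Step 2. [5*((2*x)^2) = 980] 5·(inner) — divide through by 5, so div: (2*x)^2 = 196.
Step 3. [(2*x)^2 = 196] √ both sides: 196 ≥ 0 gives two branches ⇒ sqrt: 2*x = 14 or -14.
Step 4. [2*x = 14 or -14] LHS = 2·(…); ÷2 both sides, so div: x = 7 or -7.

Answer: x ∈ {-7, 7}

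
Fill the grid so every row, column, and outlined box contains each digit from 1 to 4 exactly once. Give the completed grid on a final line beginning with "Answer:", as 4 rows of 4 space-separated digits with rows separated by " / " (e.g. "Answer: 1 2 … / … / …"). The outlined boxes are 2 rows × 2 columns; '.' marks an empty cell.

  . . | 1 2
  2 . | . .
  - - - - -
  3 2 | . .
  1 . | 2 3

Step 1. [r2c4∈{4}] r2c4 is down to just 4, so r2c4=4.
Step 2. [r1c2∈{3,4}] 3 has one home in row 1: r1c2 ⇒ r1c2=3.
Step 3. [r2c3∈{3}] r2c3's peers cover all but 3. So r2c3=3.
Step 4. [r2c2∈{1}] only 1 remains possible at r2c2 ⇒ r2c2=1.
Step 5. [r3c4∈{1}] r3c4 has the single candidate 1. So r3c4=1.
Step 6. [r1c1∈{4}] only 4 remains possible at r1c1. So r1c1=4.
Step 7. [r3c3∈{4}] nothing but 4 survives at r3c3 ⇒ r3c3=4.
Step 8. [r4c2∈{4}] nothing but 4 survives at r4c2 ⇒ r4c2=4.

Answer: 4 3 1 2 / 2 1 3 4 / 3 2 4 1 / 1 4 2 3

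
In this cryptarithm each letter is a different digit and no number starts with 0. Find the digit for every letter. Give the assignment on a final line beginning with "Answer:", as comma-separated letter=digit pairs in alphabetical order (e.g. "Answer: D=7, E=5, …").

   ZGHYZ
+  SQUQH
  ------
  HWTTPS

Step 1. [col 1: Z + H ≡ S (mod 10)] column 1 (Z + H ≡ S (mod 10), carry-in 0) doesn't pin Z yet; pick Z=7 and continue ⇒ Z=7.
Step 2. [col 1: Z + H ≡ S (mod 10)] several values work for H in column 1 (Z + H ≡ S (mod 10), carry-in 0); try H=1, so H=1.
Step 3. [col 1: Z + H ≡ S (mod 10)] column 1 reads Z+H+carry(0)=S with Z=7, H=1; with digits 1,7 already taken and all letters distinct, the only value for S is 8, so S=8.
Step 4. [col 2: Y + Q ≡ P (mod 10)] column 2 (Y + Q ≡ P (mod 10), carry-in 0) doesn't pin P yet; pick P=4 and continue, so P=4.
Step 5. [col 2: Y + Q ≡ P (mod 10)] column 2 (Y + Q ≡ P (mod 10), carry-in 0) doesn't pin Q yet; pick Q=9 and continue ⇒ Q=9.
Step 6. [col 2: Y + Q ≡ P (mod 10)] column 2 reads Y+Q+carry(0)=P with Q=9, P=4; with digits 1,4,7,8,9 already taken and all letters distinct, the only value for Y is 5, so Y=5.
Step 7. [col 3: H + U ≡ T (mod 10)] column 3: given H=1, carry-in 1, and digits 1,4,5,7,8,9 already taken and all letters distinct, H+U≡T (mod 10) forces T=2. So T=2.
Step 8. [col 3: H + U ≡ T (mod 10)] from column 3 (H=1, T=2, carry-in 1, digits 1,2,4,5,7,8,9 already taken and all letters distinct): U must equal 0 ⇒ U=0.
Step 9. [col 4: G + Q ≡ T (mod 10)] in column 4 we have G+Q≡T with carry-in 0; given Q=9, T=2 and digits 0,1,2,4,5,7,8,9 already taken and all letters distinct, that pins G to 3. So G=3.
Step 10. [col 5: Z + S ≡ W (mod 10)] from column 5 (Z=7, S=8, carry-in 1, digits 0,1,2,3,4,5,7,8,9 already taken and all letters distinct): W must equal 6 ⇒ W=6.

Answer: G=3, H=1, P=4, Q=9, S=8, T=2, U=0, W=6, Y=5, Z=7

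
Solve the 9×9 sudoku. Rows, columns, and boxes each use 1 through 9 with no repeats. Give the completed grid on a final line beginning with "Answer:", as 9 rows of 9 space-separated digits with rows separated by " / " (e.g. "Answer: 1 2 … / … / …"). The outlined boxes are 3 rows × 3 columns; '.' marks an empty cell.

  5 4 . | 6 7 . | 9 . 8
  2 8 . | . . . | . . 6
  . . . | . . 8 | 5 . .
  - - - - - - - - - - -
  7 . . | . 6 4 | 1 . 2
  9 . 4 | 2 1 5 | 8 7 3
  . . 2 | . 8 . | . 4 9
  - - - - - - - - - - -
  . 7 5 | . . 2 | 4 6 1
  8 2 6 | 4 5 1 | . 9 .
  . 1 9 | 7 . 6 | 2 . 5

Step 1. [r1c6∈{3}] only 3 remains possible at r1c6 ⇒ r1c6=3.
Step 2. [r7c1∈{3}] r7c1 is down to just 3 ⇒ r7c1=3.
Step 3. [r4c4∈{3,9}] in row 4, 9 fits only at r4c4. So r4c4=9.
Step 4. [r3c4∈{1}] nothing but 1 survives at r3c4. So r3c4=1.
Step 5. [r3c2∈{3,6,9}] in col 2, 9 fits only at r3c2, so r3c2=9.
Step 6. [r8c7∈{3,7}] r8c7 is the only open cell in row 8 admitting 3. So r8c7=3.
Step 7. [r6c2∈{3,5,6}] r6c2 is the only open cell in row 6 admitting 5 ⇒ r6c2=5.
Step 8. [r1c3∈{1}] r1c3's peers cover all but 1. So r1c3=1.
Step 9. [r2c7∈{7}] r2c7's peers cover all but 7, so r2c7=7.
Step 10. [r2c3∈{3}] nothing but 3 survives at r2c3 ⇒ r2c3=3.
Step 11. [r3c5∈{2,4}] col 5 places 2 nowhere but r3c5 ⇒ r3c5=2.
Step 12. [r7c5∈{9}] nothing but 9 survives at r7c5. So r7c5=9.
Step 13. [r3c1∈{6}] r3c1 is down to just 6, so r3c1=6.
Step 14. [r6c1∈{1}] r6c1's peers cover all but 1 ⇒ r6c1=1.
Step 15. [r9c5∈{3}] r9c5 has the single candidate 3, so r9c5=3.
Step 16. [r2c8∈{1}] r2c8 is down to just 1. So r2c8=1.
Step 17. [r5c2∈{6}] r5c2's peers cover all but 6, so r5c2=6.
Step 18. [r2c6∈{9}] r2c6 has the single candidate 9, so r2c6=9.
Step 19. [r3c3∈{7}] nothing but 7 survives at r3c3, so r3c3=7.
Step 20. [r2c5∈{4}] r2c5 has the single candidate 4, so r2c5=4.
Step 21. [r6c7∈{6}] nothing but 6 survives at r6c7. So r6c7=6.
Step 22. [r4c3∈{8}] r4c3's peers cover all but 8, so r4c3=8.
Step 23. [r6c6∈{7}] r6c6 has the single candidate 7 ⇒ r6c6=7.
Step 24. [r6c4∈{3}] r6c4 is down to just 3 ⇒ r6c4=3.
Step 25. [r4c8∈{5}] r4c8 has the single candidate 5 ⇒ r4c8=5.
Step 26. [r9c1∈{4}] r9c1's peers cover all but 4. So r9c1=4.
Step 27. [r4c2∈{3}] r4c2 is down to just 3. So r4c2=3.
Step 28. [r9c8∈{8}] r9c8's peers cover all but 8, so r9c8=8.
Step 29. [r2c4∈{5}] only 5 remains possible at r2c4. So r2c4=5.
Step 30. [r3c8∈{3}] nothing but 3 survives at r3c8 ⇒ r3c8=3.
Step 31. [r8c9∈{7}] only 7 remains possible at r8c9 ⇒ r8c9=7.
Step 32. [r1c8∈{2}] only 2 remains possible at r1c8, so r1c8=2.
Step 33. [r7c4∈{8}] only 8 remains possible at r7c4. So r7c4=8.
Step 34. [r3c9∈{4}] r3c9 is down to just 4. So r3c9=4.

Answer: 5 4 1 6 7 3 9 2 8 / 2 8 3 5 4 9 7 1 6 / 6 9 7 1 2 8 5 3 4 / 7 3 8 9 6 4 1 5 2 / 9 6 4 2 1 5 8 7 3 / 1 5 2 3 8 7 6 4 9 / 3 7 5 8 9 2 4 6 1 / 8 2 6 4 5 1 3 9 7 / 4 1 9 7 3 6 2 8 5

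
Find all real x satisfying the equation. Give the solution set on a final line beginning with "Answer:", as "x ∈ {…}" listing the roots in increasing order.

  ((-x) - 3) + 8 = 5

Step 1. [((-x) - 3) + 8 = 5] subtract 8: x sits inside (… + 8), so sub: (-x) - 3 = -3.
Step 2. [(-x) - 3 = -3] 3 comes off first (add 3) ⇒ sub: -x = 0.
Step 3. [-x = 0] leading − — multiply by −1 ⇒ neg: x = 0.

Answer: x ∈ {0}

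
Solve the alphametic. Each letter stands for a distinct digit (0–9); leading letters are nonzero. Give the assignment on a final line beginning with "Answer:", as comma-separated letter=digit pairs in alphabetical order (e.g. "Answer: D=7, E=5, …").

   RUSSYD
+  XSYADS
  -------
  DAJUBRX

Step 1. [col 1: D + S ≡ X (mod 10)] column 1 (D + S ≡ X (mod 10), carry-in 0) doesn't pin S yet; pick S=6 and continue ⇒ S=6.
Step 2. [col 1: D + S ≡ X (mod 10)] D=1 is one option consistent with column 1 (D + S ≡ X (mod 10), carry-in 0) — take it ⇒ D=1.
Step 3. [col 1: D + S ≡ X (mod 10)] column 1 reads D+S+carry(0)=X with D=1, S=6; with digits 1,6 already taken and all letters distinct, the only value for X is 7 ⇒ X=7.
Step 4. [col 2: Y + D ≡ R (mod 10)] no forcing yet in column 2 (carry-in 0); R=4 is free and consistent — try it ⇒ R=4.
Step 5. [col 2: Y + D ≡ R (mod 10)] column 2: given D=1, R=4, carry-in 0, and digits 1,4,6,7 already taken and all letters distinct, Y+D≡R (mod 10) forces Y=3. So Y=3.
Step 6. [col 3: S + A ≡ B (mod 10)] no forcing yet in column 3 (carry-in 0); A=2 is free and consistent — try it, so A=2.
Step 7. [col 3: S + A ≡ B (mod 10)] column 3: given S=6, A=2, carry-in 0, and digits 1,2,3,4,6,7 already taken and all letters distinct, S+A≡B (mod 10) forces B=8. So B=8.
Step 8. [col 4: S + Y ≡ U (mod 10)] from column 4 (S=6, Y=3, carry-in 0, digits 1,2,3,4,6,7,8 already taken and all letters distinct): U must equal 9, so U=9.
Step 9. [col 5: U + S ≡ J (mod 10)] from column 5 (U=9, S=6, carry-in 0, digits 1,2,3,4,6,7,8,9 already taken and all letters distinct): J must equal 5 ⇒ J=5.

Answer: A=2, B=8, D=1, J=5, R=4, S=6, U=9, X=7, Y=3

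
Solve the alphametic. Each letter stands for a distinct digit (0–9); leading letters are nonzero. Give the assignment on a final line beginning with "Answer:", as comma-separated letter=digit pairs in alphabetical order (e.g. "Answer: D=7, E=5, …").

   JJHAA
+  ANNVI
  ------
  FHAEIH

Step 1. [col 1: A + I ≡ H (mod 10)] several values work for H in column 1 (A + I ≡ H (mod 10), carry-in 0); try H=4, so H=4.
Step 2. [F] the sum has 6 digits but both addends have 5; that extra leading digit F is the final carry, namely 1. So F=1.
Step 3. [col 1: A + I ≡ H (mod 10)] column 1 (A + I ≡ H (mod 10), carry-in 0) doesn't pin A yet; pick A=5 and continue, so A=5.
Step 4. [col 1: A + I ≡ H (mod 10)] column 1 reads A+I+carry(0)=H with A=5, H=4; with digits 1,4,5 already taken and all letters distinct, the only value for I is 9. So I=9.
Step 5. [col 2: A + V ≡ I (mod 10)] column 2: given A=5, I=9, carry-in 1, and digits 1,4,5,9 already taken and all letters distinct, A+V≡I (mod 10) forces V=3. So V=3.
Step 6. [col 3: H + N ≡ E (mod 10)] no forcing yet in column 3 (carry-in 0); E=0 is free and consistent — try it, so E=0.
Step 7. [col 3: H + N ≡ E (mod 10)] from column 3 (H=4, E=0, carry-in 0, digits 0,1,3,4,5,9 already taken and all letters distinct): N must equal 6 ⇒ N=6.
Step 8. [col 4: J + N ≡ A (mod 10)] in column 4 we have J+N≡A with carry-in 1; given N=6, A=5 and digits 0,1,3,4,5,6,9 already taken and all letters distinct, that pins J to 8. So J=8.

Answer: A=5, E=0, F=1, H=4, I=9, J=8, N=6, V=3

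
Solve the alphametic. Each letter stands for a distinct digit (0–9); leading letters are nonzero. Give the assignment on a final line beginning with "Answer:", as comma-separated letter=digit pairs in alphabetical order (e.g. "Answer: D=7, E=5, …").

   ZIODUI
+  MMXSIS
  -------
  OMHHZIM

Step 1. [col 1: I + S ≡ M (mod 10)] no forcing yet in column 1 (carry-in 0); M=8 is free and consistent — try it, so M=8.
Step 2. [O] O is the leading digit of a 7-digit sum of two 6-digit numbers; the final carry is exactly 1. So O=1.
Step 3. [col 1: I + S ≡ M (mod 10)] no forcing yet in column 1 (carry-in 0); S=2 is free and consistent — try it ⇒ S=2.
Step 4. [col 1: I + S ≡ M (mod 10)] column 1: given S=2, M=8, carry-in 0, and digits 1,2,8 already taken and all letters distinct, I+S≡M (mod 10) forces I=6 ⇒ I=6.
Step 5. [col 2: U + I ≡ I (mod 10)] column 2: given I=6, carry-in 0, and digits 1,2,6,8 already taken and all letters distinct, U+I≡I (mod 10) forces U=0 ⇒ U=0.
Step 6. [col 3: D + S ≡ Z (mod 10)] no forcing yet in column 3 (carry-in 0); Z=9 is free and consistent — try it, so Z=9.
Step 7. [col 3: D + S ≡ Z (mod 10)] column 3 reads D+S+carry(0)=Z with S=2, Z=9; with digits 0,1,2,6,8,9 already taken and all letters distinct, the only value for D is 7. So D=7.
Step 8. [col 4: O + X ≡ H (mod 10)] column 4 (O + X ≡ H (mod 10), carry-in 0) doesn't pin H yet; pick H=4 and continue, so H=4.
Step 9. [col 4: O + X ≡ H (mod 10)] from column 4 (O=1, H=4, carry-in 0, digits 0,1,2,4,6,7,8,9 already taken and all letters distinct): X must equal 3. So X=3.

Answer: D=7, H=4, I=6, M=8, O=1, S=2, U=0, X=3, Z=9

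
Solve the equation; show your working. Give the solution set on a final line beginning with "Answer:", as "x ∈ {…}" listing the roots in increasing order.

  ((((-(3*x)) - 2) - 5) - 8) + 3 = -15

Step 1. [((((-(3*x)) - 2) - 5) - 8) + 3 = -15] subtract 3: x sits inside (… + 3) ⇒ sub: (((-(3*x)) - 2) - 5) - 8 = -18.
Step 2. [(((-(3*x)) - 2) - 5) - 8 = -18] peel the -8: add 8 from each side, so sub: ((-(3*x)) - 2) - 5 = -10.
Step 3. [((-(3*x)) - 2) - 5 = -10] the outer -5 inverts by adding 5 ⇒ sub: (-(3*x)) - 2 = -5.
Step 4. [(-(3*x)) - 2 = -5] 2 comes off first (add 2), so sub: -(3*x) = -3.
Step 5. [-(3*x) = -3] flip signs both sides. So neg: 3*x = 3.
Step 6. [3*x = 3] leading coefficient 3: divide by 3, so div: x = 1.

Answer: x ∈ {1}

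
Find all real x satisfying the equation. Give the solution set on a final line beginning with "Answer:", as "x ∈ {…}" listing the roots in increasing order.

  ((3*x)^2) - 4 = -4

Step 1. [((3*x)^2) - 4 = -4] the outer -4 inverts by adding 4 ⇒ sub: (3*x)^2 = 0.
Step 2. [(3*x)^2 = 0] √ both sides: 0 ≥ 0 gives two branches ⇒ sqrt: 3*x = 0.
Step 3. [3*x = 0] 3 out front; divide by 3, so div: x = 0.

Answer: x ∈ {0}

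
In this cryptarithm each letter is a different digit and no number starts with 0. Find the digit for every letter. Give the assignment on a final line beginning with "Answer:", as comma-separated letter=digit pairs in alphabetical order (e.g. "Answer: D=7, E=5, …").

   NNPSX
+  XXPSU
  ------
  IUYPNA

Step 1. [col 1: X + U ≡ A (mod 10)] no forcing yet in column 1 (carry-in 0); A=4 is free and consistent — try it. So A=4.
Step 2. [I] I is the leading digit of a 6-digit sum of two 5-digit numbers; the final carry is exactly 1 ⇒ I=1.
Step 3. [col 1: X + U ≡ A (mod 10)] U=6 is one option consistent with column 1 (X + U ≡ A (mod 10), carry-in 0) — take it, so U=6.
Step 4. [col 1: X + U ≡ A (mod 10)] column 1: given U=6, A=4, carry-in 0, and digits 1,4,6 already taken and all letters distinct, X+U≡A (mod 10) forces X=8 ⇒ X=8.
Step 5. [col 2: S + S ≡ N (mod 10)] column 2 (S + S ≡ N (mod 10), carry-in 1) doesn't pin N yet; pick N=7 and continue, so N=7.
Step 6. [col 2: S + S ≡ N (mod 10)] column 2 reads S+S+carry(1)=N with N=7; with digits 1,4,6,7,8 already taken and all letters distinct, the only value for S is 3. So S=3.
Step 7. [col 3: P + P ≡ P (mod 10)] in column 3 we have P+P≡P with carry-in 0; given nothing yet and digits 1,3,4,6,7,8 already taken and all letters distinct, that pins P to 0 ⇒ P=0.
Step 8. [col 4: N + X ≡ Y (mod 10)] column 4 reads N+X+carry(0)=Y with N=7, X=8; with digits 0,1,3,4,6,7,8 already taken and all letters distinct, the only value for Y is 5 ⇒ Y=5.

Answer: A=4, I=1, N=7, P=0, S=3, U=6, X=8, Y=5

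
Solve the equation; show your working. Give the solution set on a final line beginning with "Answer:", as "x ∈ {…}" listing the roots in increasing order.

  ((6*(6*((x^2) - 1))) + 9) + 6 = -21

Step 1. [((6*(6*((x^2) - 1))) + 9) + 6 = -21] 6 comes off first (subtract 6) ⇒ sub: (6*(6*((x^2) - 1))) + 9 = -27.
Step 2. [(6*(6*((x^2) - 1))) + 9 = -27] +9 is outermost — subtract 9 both sides, so sub: 6*(6*((x^2) - 1)) = -36.
Step 3. [6*(6*((x^2) - 1)) = -36] 6 out front; divide by 6, so div: 6*((x^2) - 1) = -6.
Step 4. [6*((x^2) - 1) = -6] divide by the outer 6. So div: (x^2) - 1 = -1.
Step 5. [(x^2) - 1 = -1] 1 comes off first (add 1) ⇒ sub: x^2 = 0.
Step 6. [x^2 = 0] LHS squared, RHS 0 ≥ 0: apply √ (±). So sqrt: x = 0.

Answer: x ∈ {0}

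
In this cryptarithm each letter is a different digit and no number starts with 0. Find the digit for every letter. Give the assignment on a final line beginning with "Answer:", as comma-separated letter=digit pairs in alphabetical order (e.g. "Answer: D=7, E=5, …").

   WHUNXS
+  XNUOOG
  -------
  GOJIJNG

Step 1. [col 1: S + G ≡ G (mod 10)] column 1 reads S+G+carry(0)=G with nothing yet; with all letters distinct, none taken yet, the only value for S is 0, so S=0.
Step 2. [col 1: S + G ≡ G (mod 10)] column 1 (S + G ≡ G (mod 10), carry-in 0) doesn't pin G yet; pick G=1 and continue. So G=1.
Step 3. [col 2: X + O ≡ N (mod 10)] no forcing yet in column 2 (carry-in 0); O=5 is free and consistent — try it. So O=5.
Step 4. [col 2: X + O ≡ N (mod 10)] several values work for X in column 2 (X + O ≡ N (mod 10), carry-in 0); try X=8 ⇒ X=8.
Step 5. [col 2: X + O ≡ N (mod 10)] column 2 reads X+O+carry(0)=N with X=8, O=5; with digits 0,1,5,8 already taken and all letters distinct, the only value for N is 3, so N=3.
Step 6. [col 3: N + O ≡ J (mod 10)] column 3: given N=3, O=5, carry-in 1, and digits 0,1,3,5,8 already taken and all letters distinct, N+O≡J (mod 10) forces J=9, so J=9.
Step 7. [col 4: U + U ≡ I (mod 10)] several values work for I in column 4 (U + U ≡ I (mod 10), carry-in 0); try I=4. So I=4.
Step 8. [col 4: U + U ≡ I (mod 10)] U=2 is one option consistent with column 4 (U + U ≡ I (mod 10), carry-in 0) — take it, so U=2.
Step 9. [col 5: H + N ≡ J (mod 10)] from column 5 (N=3, J=9, carry-in 0, digits 0,1,2,3,4,5,8,9 already taken and all letters distinct): H must equal 6. So H=6.
Step 10. [col 6: W + X ≡ O (mod 10)] in column 6 we have W+X≡O with carry-in 0; given X=8, O=5 and digits 0,1,2,3,4,5,6,8,9 already taken and all letters distinct, that pins W to 7 ⇒ W=7.

Answer: G=1, H=6, I=4, J=9, N=3, O=5, S=0, U=2, W=7, X=8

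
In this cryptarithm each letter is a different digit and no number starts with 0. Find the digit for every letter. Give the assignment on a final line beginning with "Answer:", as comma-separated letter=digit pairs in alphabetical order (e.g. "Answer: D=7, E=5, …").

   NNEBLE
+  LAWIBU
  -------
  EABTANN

Step 1. [col 1: E + U ≡ N (mod 10)] no forcing yet in column 1 (carry-in 0); E=1 is free and consistent — try it ⇒ E=1.
Step 2. [col 1: E + U ≡ N (mod 10)] column 1 (E + U ≡ N (mod 10), carry-in 0) doesn't pin U yet; pick U=3 and continue. So U=3.
Step 3. [col 1: E + U ≡ N (mod 10)] column 1 reads E+U+carry(0)=N with E=1, U=3; with digits 1,3 already taken and all letters distinct, the only value for N is 4, so N=4.
Step 4. [col 2: L + B ≡ N (mod 10)] several values work for L in column 2 (L + B ≡ N (mod 10), carry-in 0); try L=8 ⇒ L=8.
Step 5. [col 2: L + B ≡ N (mod 10)] from column 2 (L=8, N=4, carry-in 0, digits 1,3,4,8 already taken and all letters distinct): B must equal 6 ⇒ B=6.
Step 6. [col 3: B + I ≡ A (mod 10)] several values work for A in column 3 (B + I ≡ A (mod 10), carry-in 1); try A=2. So A=2.
Step 7. [col 3: B + I ≡ A (mod 10)] column 3 reads B+I+carry(1)=A with B=6, A=2; with digits 1,2,3,4,6,8 already taken and all letters distinct, the only value for I is 5, so I=5.
Step 8. [col 4: E + W ≡ T (mod 10)] column 4: given E=1, carry-in 1, and digits 1,2,3,4,5,6,8 already taken and all letters distinct, E+W≡T (mod 10) forces W=7, so W=7.
Step 9. [col 4: E + W ≡ T (mod 10)] column 4 reads E+W+carry(1)=T with E=1, W=7; with digits 1,2,3,4,5,6,7,8 already taken and all letters distinct, the only value for T is 9. So T=9.

Answer: A=2, B=6, E=1, I=5, L=8, N=4, T=9, U=3, W=7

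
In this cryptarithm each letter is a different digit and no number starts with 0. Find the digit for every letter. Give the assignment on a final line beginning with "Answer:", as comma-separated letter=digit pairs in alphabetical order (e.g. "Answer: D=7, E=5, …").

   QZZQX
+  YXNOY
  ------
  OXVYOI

Step 1. [col 1: X + Y ≡ I (mod 10)] several values work for X in column 1 (X + Y ≡ I (mod 10), carry-in 0); try X=6. So X=6.
Step 2. [O] adding two 5-digit numbers gives at most 5+1 digits, and here it does — O is that final carry and must be 1 ⇒ O=1.
Step 3. [col 1: X + Y ≡ I (mod 10)] Y=7 is one option consistent with column 1 (X + Y ≡ I (mod 10), carry-in 0) — take it. So Y=7.
Step 4. [col 1: X + Y ≡ I (mod 10)] in column 1 we have X+Y≡I with carry-in 0; given X=6, Y=7 and digits 1,6,7 already taken and all letters distinct, that pins I to 3. So I=3.
Step 5. [col 2: Q + O ≡ O (mod 10)] column 2 reads Q+O+carry(1)=O with O=1; with digits 1,3,6,7 already taken and all letters distinct, the only value for Q is 9. So Q=9.
Step 6. [col 3: Z + N ≡ Y (mod 10)] Z=2 is one option consistent with column 3 (Z + N ≡ Y (mod 10), carry-in 1) — take it. So Z=2.
Step 7. [col 3: Z + N ≡ Y (mod 10)] column 3 reads Z+N+carry(1)=Y with Z=2, Y=7; with digits 1,2,3,6,7,9 already taken and all letters distinct, the only value for N is 4 ⇒ N=4.
Step 8. [col 4: Z + X ≡ V (mod 10)] in column 4 we have Z+X≡V with carry-in 0; given Z=2, X=6 and digits 1,2,3,4,6,7,9 already taken and all letters distinct, that pins V to 8, so V=8.

Answer: I=3, N=4, O=1, Q=9, V=8, X=6, Y=7, Z=2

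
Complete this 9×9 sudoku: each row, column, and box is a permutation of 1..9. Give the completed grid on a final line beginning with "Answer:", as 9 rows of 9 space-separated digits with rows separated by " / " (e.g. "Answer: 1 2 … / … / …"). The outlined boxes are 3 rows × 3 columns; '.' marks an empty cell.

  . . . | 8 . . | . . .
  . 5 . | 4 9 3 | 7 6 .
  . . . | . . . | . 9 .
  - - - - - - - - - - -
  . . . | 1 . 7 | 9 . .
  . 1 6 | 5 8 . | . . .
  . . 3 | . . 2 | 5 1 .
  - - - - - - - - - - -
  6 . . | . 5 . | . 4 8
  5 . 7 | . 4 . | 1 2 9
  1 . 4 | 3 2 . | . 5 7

Step 1. [r1c8∈{3}] only 3 remains possible at r1c8, so r1c8=3.
Step 2. [r3c4∈{2,6,7}] col 4 places 2 nowhere but r3c4 ⇒ r3c4=2.
Step 3. [r6c5∈{6}] r6c5 has the single candidate 6 ⇒ r6c5=6.
Step 4. [r6c9∈{4}] r6c9's peers cover all but 4 ⇒ r6c9=4.
Step 5. [r3c1∈{3,4,7,8}] r3c1 is the only open cell in col 1 admitting 3, so r3c1=3.
Step 6. [r6c4∈{9}] nothing but 9 survives at r6c4. So r6c4=9.
Step 7. [r5c1∈{2,4,7,9}] 9 has one home in row 5: r5c1. So r5c1=9.
Step 8. [r4c8∈{8}] r4c8 has the single candidate 8 ⇒ r4c8=8.
Step 9. [r7c6∈{1,9}] in row 7, 1 fits only at r7c6 ⇒ r7c6=1.
Step 10. [r9c6∈{6,8,9}] col 6 places 9 nowhere but r9c6 ⇒ r9c6=9.
Step 11. [r9c2∈{8}] r9c2's peers cover all but 8. So r9c2=8.
Step 12. [r6c2∈{7}] r6c2's peers cover all but 7, so r6c2=7.
Step 13. [r1c1∈{2,4,7}] across col 1, 7 lands solely at r1c1 ⇒ r1c1=7.
Step 14. [r1c5∈{1}] r1c5 is down to just 1, so r1c5=1.
Step 15. [r7c7∈{3}] r7c7 has the single candidate 3 ⇒ r7c7=3.
Step 16. [r5c7∈{2}] only 2 remains possible at r5c7, so r5c7=2.
Step 17. [r3c7∈{4,8}] 8 has one home in col 7: r3c7, so r3c7=8.
Step 18. [r2c3∈{1,2,8}] r2c3 is the only open cell in col 3 admitting 8. So r2c3=8.
Step 19. [r2c1∈{2}] r2c1's peers cover all but 2, so r2c1=2.
Step 20. [r3c2∈{4,6}] 4 has one home in row 3: r3c2 ⇒ r3c2=4.
Step 21. [r3c6∈{5,6}] r3c6 is the only open cell in row 3 admitting 6. So r3c6=6.
Step 22. [r3c9∈{1,5}] in row 3, 5 fits only at r3c9 ⇒ r3c9=5.
Step 23. [r1c3∈{9}] r1c3 is down to just 9. So r1c3=9.
Step 24. [r4c2∈{2}] only 2 remains possible at r4c2, so r4c2=2.
Step 25. [r5c9∈{3}] r5c9's peers cover all but 3. So r5c9=3.
Step 26. [r4c1∈{4}] r4c1 is down to just 4, so r4c1=4.
Step 27. [r5c8∈{7}] only 7 remains possible at r5c8. So r5c8=7.
Step 28. [r8c4∈{6}] r8c4 is down to just 6, so r8c4=6.
Step 29. [r4c3∈{5}] nothing but 5 survives at r4c3. So r4c3=5.
Step 30. [r4c9∈{6}] nothing but 6 survives at r4c9 ⇒ r4c9=6.
Step 31. [r1c2∈{6}] nothing but 6 survives at r1c2, so r1c2=6.
Step 32. [r1c9∈{2}] only 2 remains possible at r1c9. So r1c9=2.
Step 33. [r2c9∈{1}] r2c9 is down to just 1 ⇒ r2c9=1.
Step 34. [r7c3∈{2}] r7c3's peers cover all but 2, so r7c3=2.
Step 35. [r8c2∈{3}] r8c2's peers cover all but 3. So r8c2=3.
Step 36. [r6c1∈{8}] r6c1 is down to just 8, so r6c1=8.
Step 37. [r9c7∈{6}] only 6 remains possible at r9c7, so r9c7=6.
Step 38. [r1c7∈{4}] only 4 remains possible at r1c7. So r1c7=4.
Step 39. [r4c5∈{3}] r4c5 is down to just 3 ⇒ r4c5=3.
Step 40. [r1c6∈{5}] r1c6 is down to just 5 ⇒ r1c6=5.
Step 41. [r8c6∈{8}] r8c6 is down to just 8 ⇒ r8c6=8.
Step 42. [r5c6∈{4}] r5c6 has the single candidate 4, so r5c6=4.
Step 43. [r3c5∈{7}] nothing but 7 survives at r3c5 ⇒ r3c5=7.
Step 44. [r3c3∈{1}] r3c3 is down to just 1 ⇒ r3c3=1.
Step 45. [r7c4∈{7}] only 7 remains possible at r7c4, so r7c4=7.
Step 46. [r7c2∈{9}] nothing but 9 survives at r7c2, so r7c2=9.

Answer: 7 6 9 8 1 5 4 3 2 / 2 5 8 4 9 3 7 6 1 / 3 4 1 2 7 6 8 9 5 / 4 2 5 1 3 7 9 8 6 / 9 1 6 5 8 4 2 7 3 / 8 7 3 9 6 2 5 1 4 / 6 9 2 7 5 1 3 4 8 / 5 3 7 6 4 8 1 2 9 / 1 8 4 3 2 9 6 5 7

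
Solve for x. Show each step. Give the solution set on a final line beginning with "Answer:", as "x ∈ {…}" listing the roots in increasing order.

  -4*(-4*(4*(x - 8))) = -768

Step 1. [-4*(-4*(4*(x - 8))) = -768] divide by the outer -4. So div: -4*(4*(x - 8)) = 192.
Step 2. [-4*(4*(x - 8)) = 192] -4 out front; divide by -4, so div: 4*(x - 8) = -48.
Step 3. [4*(x - 8) = -48] 4·(inner) — divide through by 4. So div: x - 8 = -12.
Step 4. [x - 8 = -12] -8 is outermost — add 8 both sides. So sub: x = -4.

Answer: x ∈ {-4}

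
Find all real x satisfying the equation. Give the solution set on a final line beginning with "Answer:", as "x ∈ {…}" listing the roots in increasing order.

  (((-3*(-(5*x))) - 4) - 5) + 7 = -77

Step 1. [(((-3*(-(5*x))) - 4) - 5) + 7 = -77] +7 is outermost — subtract 7 both sides ⇒ sub: ((-3*(-(5*x))) - 4) - 5 = -84.
Step 2. [((-3*(-(5*x))) - 4) - 5 = -84] add 5: x sits inside (… - 5) ⇒ sub: (-3*(-(5*x))) - 4 = -79.
Step 3. [(-3*(-(5*x))) - 4 = -79] peel the -4: add 4 from each side, so sub: -3*(-(5*x)) = -75.
Step 4. [-3*(-(5*x)) = -75] LHS = -3·(…); ÷-3 both sides, so div: -(5*x) = 25.
Step 5. [-(5*x) = 25] leading − — multiply by −1 ⇒ neg: 5*x = -25.
Step 6. [5*x = -25] divide by the outer 5, so div: x = -5.

Answer: x ∈ {-5}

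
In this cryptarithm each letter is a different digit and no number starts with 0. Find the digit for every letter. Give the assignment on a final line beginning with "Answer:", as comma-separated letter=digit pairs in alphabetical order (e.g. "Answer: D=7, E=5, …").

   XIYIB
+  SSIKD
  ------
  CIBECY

Step 1. [C] C is the leading digit of a 6-digit sum of two 5-digit numbers; the final carry is exactly 1. So C=1.
Step 2. [col 1: B + D ≡ Y (mod 10)] Y=3 is one option consistent with column 1 (B + D ≡ Y (mod 10), carry-in 0) — take it ⇒ Y=3.
Step 3. [col 1: B + D ≡ Y (mod 10)] no forcing yet in column 1 (carry-in 0); B=9 is free and consistent — try it ⇒ B=9.
Step 4. [col 1: B + D ≡ Y (mod 10)] in column 1 we have B+D≡Y with carry-in 0; given B=9, Y=3 and digits 1,3,9 already taken and all letters distinct, that pins D to 4. So D=4.
Step 5. [col 2: I + K ≡ C (mod 10)] I=2 is one option consistent with column 2 (I + K ≡ C (mod 10), carry-in 1) — take it. So I=2.
Step 6. [col 2: I + K ≡ C (mod 10)] column 2 reads I+K+carry(1)=C with I=2, C=1; with digits 1,2,3,4,9 already taken and all letters distinct, the only value for K is 8, so K=8.
Step 7. [col 3: Y + I ≡ E (mod 10)] column 3: given Y=3, I=2, carry-in 1, and digits 1,2,3,4,8,9 already taken and all letters distinct, Y+I≡E (mod 10) forces E=6 ⇒ E=6.
Step 8. [col 4: I + S ≡ B (mod 10)] column 4 reads I+S+carry(0)=B with I=2, B=9; with digits 1,2,3,4,6,8,9 already taken and all letters distinct, the only value for S is 7, so S=7.
Step 9. [col 5: X + S ≡ I (mod 10)] column 5 reads X+S+carry(0)=I with S=7, I=2; with digits 1,2,3,4,6,7,8,9 already taken and all letters distinct, the only value for X is 5, so X=5.

Answer: B=9, C=1, D=4, E=6, I=2, K=8, S=7, X=5, Y=3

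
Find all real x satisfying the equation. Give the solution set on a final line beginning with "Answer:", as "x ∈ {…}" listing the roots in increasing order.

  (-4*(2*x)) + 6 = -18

Step 1. [(-4*(2*x)) + 6 = -18] 6 comes off first (subtract 6), so sub: -4*(2*x) = -24.
Step 2. [-4*(2*x) = -24] divide by the outer -4 ⇒ div: 2*x = 6.
Step 3. [2*x = 6] 2 out front; divide by 2, so div: x = 3.

Answer: x ∈ {3}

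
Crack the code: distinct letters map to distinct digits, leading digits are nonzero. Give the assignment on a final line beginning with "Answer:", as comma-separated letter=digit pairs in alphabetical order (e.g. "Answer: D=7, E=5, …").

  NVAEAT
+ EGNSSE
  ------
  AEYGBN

Step 1. [col 1: T + E ≡ N (mod 10)] no forcing yet in column 1 (carry-in 0); N=3 is free and consistent — try it ⇒ N=3.
Step 2. [col 1: T + E ≡ N (mod 10)] column 1 (T + E ≡ N (mod 10), carry-in 0) doesn't pin E yet; pick E=2 and continue, so E=2.
Step 3. [col 1: T + E ≡ N (mod 10)] in column 1 we have T+E≡N with carry-in 0; given E=2, N=3 and digits 2,3 already taken and all letters distinct, that pins T to 1, so T=1.
Step 4. [col 2: A + S ≡ B (mod 10)] no forcing yet in column 2 (carry-in 0); A=6 is free and consistent — try it, so A=6.
Step 5. [col 2: A + S ≡ B (mod 10)] B=0 is one option consistent with column 2 (A + S ≡ B (mod 10), carry-in 0) — take it, so B=0.
Step 6. [col 2: A + S ≡ B (mod 10)] column 2 reads A+S+carry(0)=B with A=6, B=0; with digits 0,1,2,3,6 already taken and all letters distinct, the only value for S is 4. So S=4.
Step 7. [col 3: E + S ≡ G (mod 10)] in column 3 we have E+S≡G with carry-in 1; given E=2, S=4 and digits 0,1,2,3,4,6 already taken and all letters distinct, that pins G to 7. So G=7.
Step 8. [col 4: A + N ≡ Y (mod 10)] from column 4 (A=6, N=3, carry-in 0, digits 0,1,2,3,4,6,7 already taken and all letters distinct): Y must equal 9, so Y=9.
Step 9. [col 5: V + G ≡ E (mod 10)] in column 5 we have V+G≡E with carry-in 0; given G=7, E=2 and digits 0,1,2,3,4,6,7,9 already taken and all letters distinct, that pins V to 5, so V=5.

Answer: A=6, B=0, E=2, G=7, N=3, S=4, T=1, V=5, Y=9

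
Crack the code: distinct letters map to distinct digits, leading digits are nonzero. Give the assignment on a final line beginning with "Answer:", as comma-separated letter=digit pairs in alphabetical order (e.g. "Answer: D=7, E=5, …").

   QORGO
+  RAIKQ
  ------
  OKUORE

Step 1. [col 1: O + Q ≡ E (mod 10)] O=1 is one option consistent with column 1 (O + Q ≡ E (mod 10), carry-in 0) — take it ⇒ O=1.
Step 2. [col 1: O + Q ≡ E (mod 10)] column 1 (O + Q ≡ E (mod 10), carry-in 0) doesn't pin E yet; pick E=5 and continue. So E=5.
Step 3. [col 1: O + Q ≡ E (mod 10)] column 1: given O=1, E=5, carry-in 0, and digits 1,5 already taken and all letters distinct, O+Q≡E (mod 10) forces Q=4 ⇒ Q=4.
Step 4. [col 2: G + K ≡ R (mod 10)] no forcing yet in column 2 (carry-in 0); K=2 is free and consistent — try it, so K=2.
Step 5. [col 2: G + K ≡ R (mod 10)] R=8 is one option consistent with column 2 (G + K ≡ R (mod 10), carry-in 0) — take it. So R=8.
Step 6. [col 2: G + K ≡ R (mod 10)] in column 2 we have G+K≡R with carry-in 0; given K=2, R=8 and digits 1,2,4,5,8 already taken and all letters distinct, that pins G to 6. So G=6.
Step 7. [col 3: R + I ≡ O (mod 10)] in column 3 we have R+I≡O with carry-in 0; given R=8, O=1 and digits 1,2,4,5,6,8 already taken and all letters distinct, that pins I to 3, so I=3.
Step 8. [col 4: O + A ≡ U (mod 10)] from column 4 (O=1, carry-in 1, digits 1,2,3,4,5,6,8 already taken and all letters distinct): A must equal 7, so A=7.
Step 9. [col 4: O + A ≡ U (mod 10)] column 4 reads O+A+carry(1)=U with O=1, A=7; with digits 1,2,3,4,5,6,7,8 already taken and all letters distinct, the only value for U is 9. So U=9.

Answer: A=7, E=5, G=6, I=3, K=2, O=1, Q=4, R=8, U=9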